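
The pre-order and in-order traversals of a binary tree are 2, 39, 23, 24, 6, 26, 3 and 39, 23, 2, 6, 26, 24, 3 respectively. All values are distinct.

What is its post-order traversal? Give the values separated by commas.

23, 39, 26, 6, 3, 24, 2

The first element of pre-order is the root; it splits in-order into left and right subtrees.
Root 2: left subtree has 2 nodes {39, 23}, right has 4 {6, 26, 24, 3}.
  Root 39: left subtree has 0 nodes { }, right has 1 {23}.
  Root 24: left subtree has 2 nodes {6, 26}, right has 1 {3}.
    Root 6: left subtree has 0 nodes { }, right has 1 {26}.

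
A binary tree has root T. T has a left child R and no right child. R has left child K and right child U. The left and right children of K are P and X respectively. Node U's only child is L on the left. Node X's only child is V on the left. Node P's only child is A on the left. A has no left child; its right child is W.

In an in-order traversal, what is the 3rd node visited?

In-order visits the left subtree, then the node, then the right subtree.
At T: go left to R.
  At R: go left to K.
    At K: go left to P.
      At P: go left to A.
        At A: no left child.
        Visit A.
        At A: go right to W.
          W is a leaf — visit W.
      Visit P.
      At P: no right child.
    Visit K.
    At K: go right to X.
      At X: go left to V.
        V is a leaf — visit V.
      Visit X.
      At X: no right child.
  Visit R.
  At R: go right to U.
    At U: go left to L.
      L is a leaf — visit L.
    Visit U.
    At U: no right child.
Visit T.
At T: no right child.
Full in-order sequence: A, W, P, K, V, X, R, L, U, T.

P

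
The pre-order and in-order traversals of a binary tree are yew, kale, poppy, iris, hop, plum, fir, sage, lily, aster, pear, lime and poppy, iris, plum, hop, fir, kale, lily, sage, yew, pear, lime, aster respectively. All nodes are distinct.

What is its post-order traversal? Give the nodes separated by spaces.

plum fir hop iris poppy lily sage kale lime pear aster yew

The first element of pre-order is the root; it splits in-order into left and right subtrees.
Root yew: left subtree has 8 nodes {poppy, iris, plum, hop, fir, kale, lily, sage}, right has 3 {pear, lime, aster}.
  Root kale: left subtree has 5 nodes {poppy, iris, plum, hop, fir}, right has 2 {lily, sage}.
    Root poppy: left subtree has 0 nodes { }, right has 4 {iris, plum, hop, fir}.
      Root iris: left subtree has 0 nodes { }, right has 3 {plum, hop, fir}.
        Root hop: left subtree has 1 node {plum}, right has 1 {fir}.
    Root sage: left subtree has 1 node {lily}, right has 0 { }.
  Root aster: left subtree has 2 nodes {pear, lime}, right has 0 { }.
    Root pear: left subtree has 0 nodes { }, right has 1 {lime}.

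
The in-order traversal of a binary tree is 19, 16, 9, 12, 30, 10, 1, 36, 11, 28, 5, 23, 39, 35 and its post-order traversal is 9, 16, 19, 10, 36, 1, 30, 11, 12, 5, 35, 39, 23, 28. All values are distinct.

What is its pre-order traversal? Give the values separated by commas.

28, 12, 19, 16, 9, 11, 30, 1, 10, 36, 23, 5, 39, 35

The last element of post-order is the root; it splits in-order into left and right subtrees.
Root 28: left subtree has 9 nodes {19, 16, 9, 12, 30, 10, 1, 36, 11}, right has 4 {5, 23, 39, 35}.
  Root 12: left subtree has 3 nodes {19, 16, 9}, right has 5 {30, 10, 1, 36, 11}.
    Root 19: left subtree has 0 nodes { }, right has 2 {16, 9}.
      Root 16: left subtree has 0 nodes { }, right has 1 {9}.
    Root 11: left subtree has 4 nodes {30, 10, 1, 36}, right has 0 { }.
      Root 30: left subtree has 0 nodes { }, right has 3 {10, 1, 36}.
        Root 1: left subtree has 1 node {10}, right has 1 {36}.
  Root 23: left subtree has 1 node {5}, right has 2 {39, 35}.
    Root 39: left subtree has 0 nodes { }, right has 1 {35}.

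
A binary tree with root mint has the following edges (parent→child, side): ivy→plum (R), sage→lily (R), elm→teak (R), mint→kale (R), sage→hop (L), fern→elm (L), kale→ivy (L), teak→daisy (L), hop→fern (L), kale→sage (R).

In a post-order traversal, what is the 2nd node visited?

ivy

Post-order visits the left subtree, then the right subtree, then the node.
At mint: no left child.
At mint: go right to kale.
  At kale: go left to ivy.
    At ivy: no left child.
    At ivy: go right to plum.
      plum is a leaf — visit plum.
    Visit ivy.
  At kale: go right to sage.
    At sage: go left to hop.
      At hop: go left to fern.
        At fern: go left to elm.
          At elm: no left child.
          At elm: go right to teak.
            At teak: go left to daisy.
              daisy is a leaf — visit daisy.
            At teak: no right child.
            Visit teak.
          Visit elm.
        At fern: no right child.
        Visit fern.
      At hop: no right child.
      Visit hop.
    At sage: go right to lily.
      lily is a leaf — visit lily.
    Visit sage.
  Visit kale.
Visit mint.
Full post-order sequence: plum, ivy, daisy, teak, elm, fern, hop, lily, sage, kale, mint.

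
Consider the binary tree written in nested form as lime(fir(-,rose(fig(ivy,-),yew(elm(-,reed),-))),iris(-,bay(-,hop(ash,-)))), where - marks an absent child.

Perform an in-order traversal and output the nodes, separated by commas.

fir, ivy, fig, rose, elm, reed, yew, lime, iris, bay, ash, hop

In-order visits the left subtree, then the node, then the right subtree.
At lime: go left to fir.
  At fir: no left child.
  Visit fir.
  At fir: go right to rose.
    At rose: go left to fig.
      At fig: go left to ivy.
        ivy is a leaf — visit ivy.
      Visit fig.
      At fig: no right child.
    Visit rose.
    At rose: go right to yew.
      At yew: go left to elm.
        At elm: no left child.
        Visit elm.
        At elm: go right to reed.
          reed is a leaf — visit reed.
      Visit yew.
      At yew: no right child.
Visit lime.
At lime: go right to iris.
  At iris: no left child.
  Visit iris.
  At iris: go right to bay.
    At bay: no left child.
    Visit bay.
    At bay: go right to hop.
      At hop: go left to ash.
        ash is a leaf — visit ash.
      Visit hop.
      At hop: no right child.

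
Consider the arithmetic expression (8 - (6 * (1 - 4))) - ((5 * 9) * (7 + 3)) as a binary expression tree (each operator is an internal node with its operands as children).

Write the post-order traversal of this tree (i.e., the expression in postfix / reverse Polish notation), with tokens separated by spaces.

Post-order on an expression tree gives postfix notation: for each operator, emit left operand, right operand, then the operator.

8 6 1 4 - * - 5 9 * 7 3 + * -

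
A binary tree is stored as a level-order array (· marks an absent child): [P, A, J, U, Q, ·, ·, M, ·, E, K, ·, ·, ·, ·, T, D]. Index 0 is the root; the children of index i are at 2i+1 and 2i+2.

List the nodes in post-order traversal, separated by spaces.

T D M U E K Q A J P

Post-order visits the left subtree, then the right subtree, then the node.
At P: go left to A.
  At A: go left to U.
    At U: go left to M.
      At M: go left to T.
        T is a leaf — visit T.
      At M: go right to D.
        D is a leaf — visit D.
      Visit M.
    At U: no right child.
    Visit U.
  At A: go right to Q.
    At Q: go left to E.
      E is a leaf — visit E.
    At Q: go right to K.
      K is a leaf — visit K.
    Visit Q.
  Visit A.
At P: go right to J.
  J is a leaf — visit J.
Visit P.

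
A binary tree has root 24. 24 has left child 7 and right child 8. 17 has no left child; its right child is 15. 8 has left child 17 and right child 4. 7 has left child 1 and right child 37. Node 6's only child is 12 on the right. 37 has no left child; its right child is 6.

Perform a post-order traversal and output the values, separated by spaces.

1 12 6 37 7 15 17 4 8 24

Post-order visits the left subtree, then the right subtree, then the node.
At 24: go left to 7.
  At 7: go left to 1.
    1 is a leaf — visit 1.
  At 7: go right to 37.
    At 37: no left child.
    At 37: go right to 6.
      At 6: no left child.
      At 6: go right to 12.
        12 is a leaf — visit 12.
      Visit 6.
    Visit 37.
  Visit 7.
At 24: go right to 8.
  At 8: go left to 17.
    At 17: no left child.
    At 17: go right to 15.
      15 is a leaf — visit 15.
    Visit 17.
  At 8: go right to 4.
    4 is a leaf — visit 4.
  Visit 8.
Visit 24.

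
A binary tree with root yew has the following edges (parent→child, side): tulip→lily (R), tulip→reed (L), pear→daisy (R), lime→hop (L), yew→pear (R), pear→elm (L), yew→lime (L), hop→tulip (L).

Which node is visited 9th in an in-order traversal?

In-order visits the left subtree, then the node, then the right subtree.
At yew: go left to lime.
  At lime: go left to hop.
    At hop: go left to tulip.
      At tulip: go left to reed.
        reed is a leaf — visit reed.
      Visit tulip.
      At tulip: go right to lily.
        lily is a leaf — visit lily.
    Visit hop.
    At hop: no right child.
  Visit lime.
  At lime: no right child.
Visit yew.
At yew: go right to pear.
  At pear: go left to elm.
    elm is a leaf — visit elm.
  Visit pear.
  At pear: go right to daisy.
    daisy is a leaf — visit daisy.
Full in-order sequence: reed, tulip, lily, hop, lime, yew, elm, pear, daisy.

daisy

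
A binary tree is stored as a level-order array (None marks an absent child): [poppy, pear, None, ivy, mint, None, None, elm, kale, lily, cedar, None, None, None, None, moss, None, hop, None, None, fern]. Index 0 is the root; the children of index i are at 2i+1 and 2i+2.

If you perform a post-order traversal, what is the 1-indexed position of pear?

10

Post-order visits the left subtree, then the right subtree, then the node.
At poppy: go left to pear.
  At pear: go left to ivy.
    At ivy: go left to elm.
      At elm: go left to moss.
        moss is a leaf — visit moss.
      At elm: no right child.
      Visit elm.
    At ivy: go right to kale.
      At kale: go left to hop.
        hop is a leaf — visit hop.
      At kale: no right child.
      Visit kale.
    Visit ivy.
  At pear: go right to mint.
    At mint: go left to lily.
      At lily: no left child.
      At lily: go right to fern.
        fern is a leaf — visit fern.
      Visit lily.
    At mint: go right to cedar.
      cedar is a leaf — visit cedar.
    Visit mint.
  Visit pear.
At poppy: no right child.
Visit poppy.
Full post-order sequence: moss, elm, hop, kale, ivy, fern, lily, cedar, mint, pear, poppy.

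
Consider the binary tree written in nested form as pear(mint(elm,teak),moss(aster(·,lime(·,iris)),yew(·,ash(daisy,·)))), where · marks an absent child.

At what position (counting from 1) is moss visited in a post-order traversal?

10

Post-order visits the left subtree, then the right subtree, then the node.
At pear: go left to mint.
  At mint: go left to elm.
    elm is a leaf — visit elm.
  At mint: go right to teak.
    teak is a leaf — visit teak.
  Visit mint.
At pear: go right to moss.
  At moss: go left to aster.
    At aster: no left child.
    At aster: go right to lime.
      At lime: no left child.
      At lime: go right to iris.
        iris is a leaf — visit iris.
      Visit lime.
    Visit aster.
  At moss: go right to yew.
    At yew: no left child.
    At yew: go right to ash.
      At ash: go left to daisy.
        daisy is a leaf — visit daisy.
      At ash: no right child.
      Visit ash.
    Visit yew.
  Visit moss.
Visit pear.
Full post-order sequence: elm, teak, mint, iris, lime, aster, daisy, ash, yew, moss, pear.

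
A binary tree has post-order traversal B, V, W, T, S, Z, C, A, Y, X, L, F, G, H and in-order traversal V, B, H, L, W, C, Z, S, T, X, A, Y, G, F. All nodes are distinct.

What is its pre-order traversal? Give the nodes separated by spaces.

H V B G L X C W Z S T Y A F

The last element of post-order is the root; it splits in-order into left and right subtrees.
Root H: left subtree has 2 nodes {V, B}, right has 11 {L, W, C, Z, S, T, X, A, Y, G, F}.
  Root V: left subtree has 0 nodes { }, right has 1 {B}.
  Root G: left subtree has 9 nodes {L, W, C, Z, S, T, X, A, Y}, right has 1 {F}.
    Root L: left subtree has 0 nodes { }, right has 8 {W, C, Z, S, T, X, A, Y}.
      Root X: left subtree has 5 nodes {W, C, Z, S, T}, right has 2 {A, Y}.
        Root C: left subtree has 1 node {W}, right has 3 {Z, S, T}.
          Root Z: left subtree has 0 nodes { }, right has 2 {S, T}.
            Root S: left subtree has 0 nodes { }, right has 1 {T}.
        Root Y: left subtree has 1 node {A}, right has 0 { }.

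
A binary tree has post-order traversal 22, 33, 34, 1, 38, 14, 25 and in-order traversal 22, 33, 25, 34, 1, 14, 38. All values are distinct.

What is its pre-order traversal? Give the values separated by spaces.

The last element of post-order is the root; it splits in-order into left and right subtrees.
Root 25: left subtree has 2 nodes {22, 33}, right has 4 {34, 1, 14, 38}.
  Root 33: left subtree has 1 node {22}, right has 0 { }.
  Root 14: left subtree has 2 nodes {34, 1}, right has 1 {38}.
    Root 1: left subtree has 1 node {34}, right has 0 { }.

25 33 22 14 1 34 38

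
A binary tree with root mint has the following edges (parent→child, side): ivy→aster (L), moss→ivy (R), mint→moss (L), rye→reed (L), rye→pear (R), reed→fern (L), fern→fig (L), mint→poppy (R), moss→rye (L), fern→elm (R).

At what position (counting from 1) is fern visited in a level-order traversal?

Level-order visits nodes level by level from the root, left to right within each level.
Level 0: mint
Level 1: moss, poppy
Level 2: rye, ivy
Level 3: reed, pear, aster
Level 4: fern
Level 5: fig, elm
Full level-order sequence: mint, moss, poppy, rye, ivy, reed, pear, aster, fern, fig, elm.

9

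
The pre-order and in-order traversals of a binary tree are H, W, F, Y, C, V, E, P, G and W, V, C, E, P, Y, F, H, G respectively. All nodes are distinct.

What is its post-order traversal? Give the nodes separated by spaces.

V P E C Y F W G H

The first element of pre-order is the root; it splits in-order into left and right subtrees.
Root H: left subtree has 7 nodes {W, V, C, E, P, Y, F}, right has 1 {G}.
  Root W: left subtree has 0 nodes { }, right has 6 {V, C, E, P, Y, F}.
    Root F: left subtree has 5 nodes {V, C, E, P, Y}, right has 0 { }.
      Root Y: left subtree has 4 nodes {V, C, E, P}, right has 0 { }.
        Root C: left subtree has 1 node {V}, right has 2 {E, P}.
          Root E: left subtree has 0 nodes { }, right has 1 {P}.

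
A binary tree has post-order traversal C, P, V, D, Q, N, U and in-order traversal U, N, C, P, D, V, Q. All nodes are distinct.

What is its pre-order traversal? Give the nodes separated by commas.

U, N, Q, D, P, C, V

The last element of post-order is the root; it splits in-order into left and right subtrees.
Root U: left subtree has 0 nodes { }, right has 6 {N, C, P, D, V, Q}.
  Root N: left subtree has 0 nodes { }, right has 5 {C, P, D, V, Q}.
    Root Q: left subtree has 4 nodes {C, P, D, V}, right has 0 { }.
      Root D: left subtree has 2 nodes {C, P}, right has 1 {V}.
        Root P: left subtree has 1 node {C}, right has 0 { }.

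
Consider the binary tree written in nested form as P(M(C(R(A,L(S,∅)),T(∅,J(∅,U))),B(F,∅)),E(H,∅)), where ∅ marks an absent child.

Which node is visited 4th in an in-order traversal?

L

In-order visits the left subtree, then the node, then the right subtree.
At P: go left to M.
  At M: go left to C.
    At C: go left to R.
      At R: go left to A.
        A is a leaf — visit A.
      Visit R.
      At R: go right to L.
        At L: go left to S.
          S is a leaf — visit S.
        Visit L.
        At L: no right child.
    Visit C.
    At C: go right to T.
      At T: no left child.
      Visit T.
      At T: go right to J.
        At J: no left child.
        Visit J.
        At J: go right to U.
          U is a leaf — visit U.
  Visit M.
  At M: go right to B.
    At B: go left to F.
      F is a leaf — visit F.
    Visit B.
    At B: no right child.
Visit P.
At P: go right to E.
  At E: go left to H.
    H is a leaf — visit H.
  Visit E.
  At E: no right child.
Full in-order sequence: A, R, S, L, C, T, J, U, M, F, B, P, H, E.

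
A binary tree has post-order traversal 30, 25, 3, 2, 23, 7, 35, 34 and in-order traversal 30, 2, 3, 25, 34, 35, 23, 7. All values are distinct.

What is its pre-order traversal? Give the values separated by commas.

34, 2, 30, 3, 25, 35, 7, 23

The last element of post-order is the root; it splits in-order into left and right subtrees.
Root 34: left subtree has 4 nodes {30, 2, 3, 25}, right has 3 {35, 23, 7}.
  Root 2: left subtree has 1 node {30}, right has 2 {3, 25}.
    Root 3: left subtree has 0 nodes { }, right has 1 {25}.
  Root 35: left subtree has 0 nodes { }, right has 2 {23, 7}.
    Root 7: left subtree has 1 node {23}, right has 0 { }.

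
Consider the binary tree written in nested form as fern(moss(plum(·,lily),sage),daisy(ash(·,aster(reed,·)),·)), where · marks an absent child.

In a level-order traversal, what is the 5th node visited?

sage

Level-order visits nodes level by level from the root, left to right within each level.
Level 0: fern
Level 1: moss, daisy
Level 2: plum, sage, ash
Level 3: lily, aster
Level 4: reed
Full level-order sequence: fern, moss, daisy, plum, sage, ash, lily, aster, reed.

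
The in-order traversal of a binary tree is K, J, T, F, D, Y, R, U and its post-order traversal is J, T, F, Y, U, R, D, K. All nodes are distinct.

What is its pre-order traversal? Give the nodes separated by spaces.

K D F T J R Y U

The last element of post-order is the root; it splits in-order into left and right subtrees.
Root K: left subtree has 0 nodes { }, right has 7 {J, T, F, D, Y, R, U}.
  Root D: left subtree has 3 nodes {J, T, F}, right has 3 {Y, R, U}.
    Root F: left subtree has 2 nodes {J, T}, right has 0 { }.
      Root T: left subtree has 1 node {J}, right has 0 { }.
    Root R: left subtree has 1 node {Y}, right has 1 {U}.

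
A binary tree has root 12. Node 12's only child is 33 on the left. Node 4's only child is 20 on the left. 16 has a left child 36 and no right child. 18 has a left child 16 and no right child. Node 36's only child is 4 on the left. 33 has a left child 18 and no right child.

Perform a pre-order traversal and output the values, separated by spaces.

Pre-order visits the node, then its left subtree, then its right subtree.
Visit 12.
At 12: go left to 33.
  Visit 33.
  At 33: go left to 18.
    Visit 18.
    At 18: go left to 16.
      Visit 16.
      At 16: go left to 36.
        Visit 36.
        At 36: go left to 4.
          Visit 4.
          At 4: go left to 20.
            20 is a leaf — visit 20.
          At 4: no right child.
        At 36: no right child.
      At 16: no right child.
    At 18: no right child.
  At 33: no right child.
At 12: no right child.

12 33 18 16 36 4 20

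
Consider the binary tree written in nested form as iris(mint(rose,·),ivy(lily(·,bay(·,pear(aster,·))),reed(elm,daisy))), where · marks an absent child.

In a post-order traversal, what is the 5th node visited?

Post-order visits the left subtree, then the right subtree, then the node.
At iris: go left to mint.
  At mint: go left to rose.
    rose is a leaf — visit rose.
  At mint: no right child.
  Visit mint.
At iris: go right to ivy.
  At ivy: go left to lily.
    At lily: no left child.
    At lily: go right to bay.
      At bay: no left child.
      At bay: go right to pear.
        At pear: go left to aster.
          aster is a leaf — visit aster.
        At pear: no right child.
        Visit pear.
      Visit bay.
    Visit lily.
  At ivy: go right to reed.
    At reed: go left to elm.
      elm is a leaf — visit elm.
    At reed: go right to daisy.
      daisy is a leaf — visit daisy.
    Visit reed.
  Visit ivy.
Visit iris.
Full post-order sequence: rose, mint, aster, pear, bay, lily, elm, daisy, reed, ivy, iris.

bay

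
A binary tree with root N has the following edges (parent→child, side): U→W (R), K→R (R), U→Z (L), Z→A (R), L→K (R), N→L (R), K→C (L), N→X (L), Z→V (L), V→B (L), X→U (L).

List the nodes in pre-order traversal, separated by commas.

Pre-order visits the node, then its left subtree, then its right subtree.
Visit N.
At N: go left to X.
  Visit X.
  At X: go left to U.
    Visit U.
    At U: go left to Z.
      Visit Z.
      At Z: go left to V.
        Visit V.
        At V: go left to B.
          B is a leaf — visit B.
        At V: no right child.
      At Z: go right to A.
        A is a leaf — visit A.
    At U: go right to W.
      W is a leaf — visit W.
  At X: no right child.
At N: go right to L.
  Visit L.
  At L: no left child.
  At L: go right to K.
    Visit K.
    At K: go left to C.
      C is a leaf — visit C.
    At K: go right to R.
      R is a leaf — visit R.

N, X, U, Z, V, B, A, W, L, K, C, R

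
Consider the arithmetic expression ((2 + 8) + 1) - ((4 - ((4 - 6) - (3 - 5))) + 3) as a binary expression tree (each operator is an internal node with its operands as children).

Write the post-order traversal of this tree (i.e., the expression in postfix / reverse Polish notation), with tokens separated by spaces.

2 8 + 1 + 4 4 6 - 3 5 - - - 3 + -

Post-order on an expression tree gives postfix notation: for each operator, emit left operand, right operand, then the operator.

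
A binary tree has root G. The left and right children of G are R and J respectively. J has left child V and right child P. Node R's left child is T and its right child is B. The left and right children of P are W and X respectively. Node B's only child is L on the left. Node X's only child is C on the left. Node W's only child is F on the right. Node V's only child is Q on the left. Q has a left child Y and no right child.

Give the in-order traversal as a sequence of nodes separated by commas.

T, R, L, B, G, Y, Q, V, J, W, F, P, C, X

In-order visits the left subtree, then the node, then the right subtree.
At G: go left to R.
  At R: go left to T.
    T is a leaf — visit T.
  Visit R.
  At R: go right to B.
    At B: go left to L.
      L is a leaf — visit L.
    Visit B.
    At B: no right child.
Visit G.
At G: go right to J.
  At J: go left to V.
    At V: go left to Q.
      At Q: go left to Y.
        Y is a leaf — visit Y.
      Visit Q.
      At Q: no right child.
    Visit V.
    At V: no right child.
  Visit J.
  At J: go right to P.
    At P: go left to W.
      At W: no left child.
      Visit W.
      At W: go right to F.
        F is a leaf — visit F.
    Visit P.
    At P: go right to X.
      At X: go left to C.
        C is a leaf — visit C.
      Visit X.
      At X: no right child.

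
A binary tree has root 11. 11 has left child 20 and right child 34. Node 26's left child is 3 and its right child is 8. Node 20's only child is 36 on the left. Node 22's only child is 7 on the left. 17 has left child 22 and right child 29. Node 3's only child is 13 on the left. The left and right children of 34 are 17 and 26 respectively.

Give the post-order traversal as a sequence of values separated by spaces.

36 20 7 22 29 17 13 3 8 26 34 11

Post-order visits the left subtree, then the right subtree, then the node.
At 11: go left to 20.
  At 20: go left to 36.
    36 is a leaf — visit 36.
  At 20: no right child.
  Visit 20.
At 11: go right to 34.
  At 34: go left to 17.
    At 17: go left to 22.
      At 22: go left to 7.
        7 is a leaf — visit 7.
      At 22: no right child.
      Visit 22.
    At 17: go right to 29.
      29 is a leaf — visit 29.
    Visit 17.
  At 34: go right to 26.
    At 26: go left to 3.
      At 3: go left to 13.
        13 is a leaf — visit 13.
      At 3: no right child.
      Visit 3.
    At 26: go right to 8.
      8 is a leaf — visit 8.
    Visit 26.
  Visit 34.
Visit 11.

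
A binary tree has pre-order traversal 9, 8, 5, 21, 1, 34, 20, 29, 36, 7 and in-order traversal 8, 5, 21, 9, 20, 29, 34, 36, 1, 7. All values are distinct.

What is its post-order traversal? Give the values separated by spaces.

The first element of pre-order is the root; it splits in-order into left and right subtrees.
Root 9: left subtree has 3 nodes {8, 5, 21}, right has 6 {20, 29, 34, 36, 1, 7}.
  Root 8: left subtree has 0 nodes { }, right has 2 {5, 21}.
    Root 5: left subtree has 0 nodes { }, right has 1 {21}.
  Root 1: left subtree has 4 nodes {20, 29, 34, 36}, right has 1 {7}.
    Root 34: left subtree has 2 nodes {20, 29}, right has 1 {36}.
      Root 20: left subtree has 0 nodes { }, right has 1 {29}.

21 5 8 29 20 36 34 7 1 9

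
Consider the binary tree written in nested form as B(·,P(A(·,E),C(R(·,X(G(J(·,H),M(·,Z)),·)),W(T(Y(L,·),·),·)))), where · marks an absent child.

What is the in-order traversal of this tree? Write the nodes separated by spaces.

B A E P R J H G M Z X C L Y T W

In-order visits the left subtree, then the node, then the right subtree.
At B: no left child.
Visit B.
At B: go right to P.
  At P: go left to A.
    At A: no left child.
    Visit A.
    At A: go right to E.
      E is a leaf — visit E.
  Visit P.
  At P: go right to C.
    At C: go left to R.
      At R: no left child.
      Visit R.
      At R: go right to X.
        At X: go left to G.
          At G: go left to J.
            At J: no left child.
            Visit J.
            At J: go right to H.
              H is a leaf — visit H.
          Visit G.
          At G: go right to M.
            At M: no left child.
            Visit M.
            At M: go right to Z.
              Z is a leaf — visit Z.
        Visit X.
        At X: no right child.
    Visit C.
    At C: go right to W.
      At W: go left to T.
        At T: go left to Y.
          At Y: go left to L.
            L is a leaf — visit L.
          Visit Y.
          At Y: no right child.
        Visit T.
        At T: no right child.
      Visit W.
      At W: no right child.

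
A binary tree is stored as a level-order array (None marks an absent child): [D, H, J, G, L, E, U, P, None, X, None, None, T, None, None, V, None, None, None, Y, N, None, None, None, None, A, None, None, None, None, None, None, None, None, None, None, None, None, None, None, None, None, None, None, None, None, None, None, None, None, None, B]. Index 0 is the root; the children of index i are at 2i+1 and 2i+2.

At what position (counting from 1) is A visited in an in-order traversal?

In-order visits the left subtree, then the node, then the right subtree.
At D: go left to H.
  At H: go left to G.
    At G: go left to P.
      At P: go left to V.
        V is a leaf — visit V.
      Visit P.
      At P: no right child.
    Visit G.
    At G: no right child.
  Visit H.
  At H: go right to L.
    At L: go left to X.
      At X: go left to Y.
        Y is a leaf — visit Y.
      Visit X.
      At X: go right to N.
        N is a leaf — visit N.
    Visit L.
    At L: no right child.
Visit D.
At D: go right to J.
  At J: go left to E.
    At E: no left child.
    Visit E.
    At E: go right to T.
      At T: go left to A.
        At A: go left to B.
          B is a leaf — visit B.
        Visit A.
        At A: no right child.
      Visit T.
      At T: no right child.
  Visit J.
  At J: go right to U.
    U is a leaf — visit U.
Full in-order sequence: V, P, G, H, Y, X, N, L, D, E, B, A, T, J, U.

12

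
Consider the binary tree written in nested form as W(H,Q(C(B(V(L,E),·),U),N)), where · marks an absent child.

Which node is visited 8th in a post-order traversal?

Post-order visits the left subtree, then the right subtree, then the node.
At W: go left to H.
  H is a leaf — visit H.
At W: go right to Q.
  At Q: go left to C.
    At C: go left to B.
      At B: go left to V.
        At V: go left to L.
          L is a leaf — visit L.
        At V: go right to E.
          E is a leaf — visit E.
        Visit V.
      At B: no right child.
      Visit B.
    At C: go right to U.
      U is a leaf — visit U.
    Visit C.
  At Q: go right to N.
    N is a leaf — visit N.
  Visit Q.
Visit W.
Full post-order sequence: H, L, E, V, B, U, C, N, Q, W.

N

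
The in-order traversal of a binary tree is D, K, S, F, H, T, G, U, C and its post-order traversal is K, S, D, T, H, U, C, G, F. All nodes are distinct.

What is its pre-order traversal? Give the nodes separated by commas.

F, D, S, K, G, H, T, C, U

The last element of post-order is the root; it splits in-order into left and right subtrees.
Root F: left subtree has 3 nodes {D, K, S}, right has 5 {H, T, G, U, C}.
  Root D: left subtree has 0 nodes { }, right has 2 {K, S}.
    Root S: left subtree has 1 node {K}, right has 0 { }.
  Root G: left subtree has 2 nodes {H, T}, right has 2 {U, C}.
    Root H: left subtree has 0 nodes { }, right has 1 {T}.
    Root C: left subtree has 1 node {U}, right has 0 { }.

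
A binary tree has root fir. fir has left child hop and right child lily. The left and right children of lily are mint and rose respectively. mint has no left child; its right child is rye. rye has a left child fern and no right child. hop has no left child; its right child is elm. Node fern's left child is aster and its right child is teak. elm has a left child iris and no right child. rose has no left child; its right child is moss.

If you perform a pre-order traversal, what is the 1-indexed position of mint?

Pre-order visits the node, then its left subtree, then its right subtree.
Visit fir.
At fir: go left to hop.
  Visit hop.
  At hop: no left child.
  At hop: go right to elm.
    Visit elm.
    At elm: go left to iris.
      iris is a leaf — visit iris.
    At elm: no right child.
At fir: go right to lily.
  Visit lily.
  At lily: go left to mint.
    Visit mint.
    At mint: no left child.
    At mint: go right to rye.
      Visit rye.
      At rye: go left to fern.
        Visit fern.
        At fern: go left to aster.
          aster is a leaf — visit aster.
        At fern: go right to teak.
          teak is a leaf — visit teak.
      At rye: no right child.
  At lily: go right to rose.
    Visit rose.
    At rose: no left child.
    At rose: go right to moss.
      moss is a leaf — visit moss.
Full pre-order sequence: fir, hop, elm, iris, lily, mint, rye, fern, aster, teak, rose, moss.

6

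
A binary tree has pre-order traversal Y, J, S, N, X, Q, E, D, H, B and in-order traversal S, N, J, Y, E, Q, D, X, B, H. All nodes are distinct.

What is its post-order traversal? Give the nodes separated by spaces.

The first element of pre-order is the root; it splits in-order into left and right subtrees.
Root Y: left subtree has 3 nodes {S, N, J}, right has 6 {E, Q, D, X, B, H}.
  Root J: left subtree has 2 nodes {S, N}, right has 0 { }.
    Root S: left subtree has 0 nodes { }, right has 1 {N}.
  Root X: left subtree has 3 nodes {E, Q, D}, right has 2 {B, H}.
    Root Q: left subtree has 1 node {E}, right has 1 {D}.
    Root H: left subtree has 1 node {B}, right has 0 { }.

N S J E D Q B H X Y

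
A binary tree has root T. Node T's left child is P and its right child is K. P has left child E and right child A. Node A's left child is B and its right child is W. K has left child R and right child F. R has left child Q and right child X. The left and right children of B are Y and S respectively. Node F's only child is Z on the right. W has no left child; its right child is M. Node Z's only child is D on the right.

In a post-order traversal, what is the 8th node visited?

P

Post-order visits the left subtree, then the right subtree, then the node.
At T: go left to P.
  At P: go left to E.
    E is a leaf — visit E.
  At P: go right to A.
    At A: go left to B.
      At B: go left to Y.
        Y is a leaf — visit Y.
      At B: go right to S.
        S is a leaf — visit S.
      Visit B.
    At A: go right to W.
      At W: no left child.
      At W: go right to M.
        M is a leaf — visit M.
      Visit W.
    Visit A.
  Visit P.
At T: go right to K.
  At K: go left to R.
    At R: go left to Q.
      Q is a leaf — visit Q.
    At R: go right to X.
      X is a leaf — visit X.
    Visit R.
  At K: go right to F.
    At F: no left child.
    At F: go right to Z.
      At Z: no left child.
      At Z: go right to D.
        D is a leaf — visit D.
      Visit Z.
    Visit F.
  Visit K.
Visit T.
Full post-order sequence: E, Y, S, B, M, W, A, P, Q, X, R, D, Z, F, K, T.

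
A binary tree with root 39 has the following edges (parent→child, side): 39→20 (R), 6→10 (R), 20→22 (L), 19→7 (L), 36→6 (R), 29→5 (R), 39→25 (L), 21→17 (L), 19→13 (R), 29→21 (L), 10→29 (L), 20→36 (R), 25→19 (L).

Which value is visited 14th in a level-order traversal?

Level-order visits nodes level by level from the root, left to right within each level.
Level 0: 39
Level 1: 25, 20
Level 2: 19, 22, 36
Level 3: 7, 13, 6
Level 4: 10
Level 5: 29
Level 6: 21, 5
Level 7: 17
Full level-order sequence: 39, 25, 20, 19, 22, 36, 7, 13, 6, 10, 29, 21, 5, 17.

17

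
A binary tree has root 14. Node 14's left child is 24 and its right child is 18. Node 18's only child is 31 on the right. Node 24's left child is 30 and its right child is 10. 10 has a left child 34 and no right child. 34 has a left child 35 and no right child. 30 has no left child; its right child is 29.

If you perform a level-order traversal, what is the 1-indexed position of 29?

7

Level-order visits nodes level by level from the root, left to right within each level.
Level 0: 14
Level 1: 24, 18
Level 2: 30, 10, 31
Level 3: 29, 34
Level 4: 35
Full level-order sequence: 14, 24, 18, 30, 10, 31, 29, 34, 35.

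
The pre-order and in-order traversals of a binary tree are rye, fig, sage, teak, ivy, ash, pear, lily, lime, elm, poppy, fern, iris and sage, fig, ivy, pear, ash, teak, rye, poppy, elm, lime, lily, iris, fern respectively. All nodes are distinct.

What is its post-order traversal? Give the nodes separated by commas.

The first element of pre-order is the root; it splits in-order into left and right subtrees.
Root rye: left subtree has 6 nodes {sage, fig, ivy, pear, ash, teak}, right has 6 {poppy, elm, lime, lily, iris, fern}.
  Root fig: left subtree has 1 node {sage}, right has 4 {ivy, pear, ash, teak}.
    Root teak: left subtree has 3 nodes {ivy, pear, ash}, right has 0 { }.
      Root ivy: left subtree has 0 nodes { }, right has 2 {pear, ash}.
        Root ash: left subtree has 1 node {pear}, right has 0 { }.
  Root lily: left subtree has 3 nodes {poppy, elm, lime}, right has 2 {iris, fern}.
    Root lime: left subtree has 2 nodes {poppy, elm}, right has 0 { }.
      Root elm: left subtree has 1 node {poppy}, right has 0 { }.
    Root fern: left subtree has 1 node {iris}, right has 0 { }.

sage, pear, ash, ivy, teak, fig, poppy, elm, lime, iris, fern, lily, rye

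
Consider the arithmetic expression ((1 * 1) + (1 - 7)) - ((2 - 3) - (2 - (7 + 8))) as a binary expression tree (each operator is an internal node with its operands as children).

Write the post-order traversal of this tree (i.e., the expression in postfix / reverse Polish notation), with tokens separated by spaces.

1 1 * 1 7 - + 2 3 - 2 7 8 + - - -

Post-order on an expression tree gives postfix notation: for each operator, emit left operand, right operand, then the operator.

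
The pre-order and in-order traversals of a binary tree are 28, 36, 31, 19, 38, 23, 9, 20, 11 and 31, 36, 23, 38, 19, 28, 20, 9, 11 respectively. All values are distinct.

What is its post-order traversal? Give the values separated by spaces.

31 23 38 19 36 20 11 9 28

The first element of pre-order is the root; it splits in-order into left and right subtrees.
Root 28: left subtree has 5 nodes {31, 36, 23, 38, 19}, right has 3 {20, 9, 11}.
  Root 36: left subtree has 1 node {31}, right has 3 {23, 38, 19}.
    Root 19: left subtree has 2 nodes {23, 38}, right has 0 { }.
      Root 38: left subtree has 1 node {23}, right has 0 { }.
  Root 9: left subtree has 1 node {20}, right has 1 {11}.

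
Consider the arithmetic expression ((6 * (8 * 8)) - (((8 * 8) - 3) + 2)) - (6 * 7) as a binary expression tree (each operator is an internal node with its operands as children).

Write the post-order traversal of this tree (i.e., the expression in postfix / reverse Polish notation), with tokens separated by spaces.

Post-order on an expression tree gives postfix notation: for each operator, emit left operand, right operand, then the operator.

6 8 8 * * 8 8 * 3 - 2 + - 6 7 * -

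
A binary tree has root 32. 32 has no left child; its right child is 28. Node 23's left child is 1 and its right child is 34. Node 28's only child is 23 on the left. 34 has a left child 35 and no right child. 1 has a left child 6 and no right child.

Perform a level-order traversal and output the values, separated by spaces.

32 28 23 1 34 6 35

Level-order visits nodes level by level from the root, left to right within each level.
Level 0: 32
Level 1: 28
Level 2: 23
Level 3: 1, 34
Level 4: 6, 35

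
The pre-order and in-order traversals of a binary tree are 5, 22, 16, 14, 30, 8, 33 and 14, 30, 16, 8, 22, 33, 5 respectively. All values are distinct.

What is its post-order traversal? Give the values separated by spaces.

The first element of pre-order is the root; it splits in-order into left and right subtrees.
Root 5: left subtree has 6 nodes {14, 30, 16, 8, 22, 33}, right has 0 { }.
  Root 22: left subtree has 4 nodes {14, 30, 16, 8}, right has 1 {33}.
    Root 16: left subtree has 2 nodes {14, 30}, right has 1 {8}.
      Root 14: left subtree has 0 nodes { }, right has 1 {30}.

30 14 8 16 33 22 5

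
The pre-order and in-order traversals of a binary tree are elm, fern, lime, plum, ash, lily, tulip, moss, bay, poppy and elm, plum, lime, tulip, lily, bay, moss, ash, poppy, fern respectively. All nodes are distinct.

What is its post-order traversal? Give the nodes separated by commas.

plum, tulip, bay, moss, lily, poppy, ash, lime, fern, elm

The first element of pre-order is the root; it splits in-order into left and right subtrees.
Root elm: left subtree has 0 nodes { }, right has 9 {plum, lime, tulip, lily, bay, moss, ash, poppy, fern}.
  Root fern: left subtree has 8 nodes {plum, lime, tulip, lily, bay, moss, ash, poppy}, right has 0 { }.
    Root lime: left subtree has 1 node {plum}, right has 6 {tulip, lily, bay, moss, ash, poppy}.
      Root ash: left subtree has 4 nodes {tulip, lily, bay, moss}, right has 1 {poppy}.
        Root lily: left subtree has 1 node {tulip}, right has 2 {bay, moss}.
          Root moss: left subtree has 1 node {bay}, right has 0 { }.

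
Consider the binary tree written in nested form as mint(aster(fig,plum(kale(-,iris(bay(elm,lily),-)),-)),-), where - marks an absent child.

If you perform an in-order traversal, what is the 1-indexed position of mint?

In-order visits the left subtree, then the node, then the right subtree.
At mint: go left to aster.
  At aster: go left to fig.
    fig is a leaf — visit fig.
  Visit aster.
  At aster: go right to plum.
    At plum: go left to kale.
      At kale: no left child.
      Visit kale.
      At kale: go right to iris.
        At iris: go left to bay.
          At bay: go left to elm.
            elm is a leaf — visit elm.
          Visit bay.
          At bay: go right to lily.
            lily is a leaf — visit lily.
        Visit iris.
        At iris: no right child.
    Visit plum.
    At plum: no right child.
Visit mint.
At mint: no right child.
Full in-order sequence: fig, aster, kale, elm, bay, lily, iris, plum, mint.

9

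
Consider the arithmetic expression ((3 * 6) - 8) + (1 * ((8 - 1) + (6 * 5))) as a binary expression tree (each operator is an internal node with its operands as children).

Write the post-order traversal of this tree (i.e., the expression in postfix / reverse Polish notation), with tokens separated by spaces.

Post-order on an expression tree gives postfix notation: for each operator, emit left operand, right operand, then the operator.

3 6 * 8 - 1 8 1 - 6 5 * + * +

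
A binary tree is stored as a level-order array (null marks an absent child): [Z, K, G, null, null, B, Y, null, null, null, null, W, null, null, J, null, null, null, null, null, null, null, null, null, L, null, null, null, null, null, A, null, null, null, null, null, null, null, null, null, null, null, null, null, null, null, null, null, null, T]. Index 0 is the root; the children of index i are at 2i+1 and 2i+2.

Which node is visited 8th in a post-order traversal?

Post-order visits the left subtree, then the right subtree, then the node.
At Z: go left to K.
  K is a leaf — visit K.
At Z: go right to G.
  At G: go left to B.
    At B: go left to W.
      At W: no left child.
      At W: go right to L.
        At L: go left to T.
          T is a leaf — visit T.
        At L: no right child.
        Visit L.
      Visit W.
    At B: no right child.
    Visit B.
  At G: go right to Y.
    At Y: no left child.
    At Y: go right to J.
      At J: no left child.
      At J: go right to A.
        A is a leaf — visit A.
      Visit J.
    Visit Y.
  Visit G.
Visit Z.
Full post-order sequence: K, T, L, W, B, A, J, Y, G, Z.

Y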